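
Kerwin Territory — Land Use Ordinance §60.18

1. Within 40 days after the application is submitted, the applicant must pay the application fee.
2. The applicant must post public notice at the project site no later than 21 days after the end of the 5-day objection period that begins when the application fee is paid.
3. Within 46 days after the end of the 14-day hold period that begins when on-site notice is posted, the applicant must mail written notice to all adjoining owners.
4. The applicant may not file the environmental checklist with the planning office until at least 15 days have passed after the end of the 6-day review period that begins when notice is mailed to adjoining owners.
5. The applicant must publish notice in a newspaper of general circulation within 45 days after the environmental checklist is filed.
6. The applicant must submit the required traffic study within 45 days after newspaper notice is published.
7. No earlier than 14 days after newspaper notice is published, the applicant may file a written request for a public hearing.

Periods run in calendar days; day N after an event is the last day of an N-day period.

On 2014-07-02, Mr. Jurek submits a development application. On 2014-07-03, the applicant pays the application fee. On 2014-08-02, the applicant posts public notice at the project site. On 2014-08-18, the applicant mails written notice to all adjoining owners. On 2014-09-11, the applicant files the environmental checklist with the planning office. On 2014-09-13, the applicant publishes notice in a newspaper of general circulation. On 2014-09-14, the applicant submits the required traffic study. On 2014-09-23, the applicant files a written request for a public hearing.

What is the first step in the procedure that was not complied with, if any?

Step 1: 40 days after 2014-07-02 (when the application is submitted) is 2014-08-11; done 2014-07-03 — timely.
Step 2: 21 days after 2014-07-08 (end of the 5-day objection period, which began when the application fee is paid on 2014-07-03) is 2014-07-29; 2014-08-02 misses that deadline by 4 days.

Step 2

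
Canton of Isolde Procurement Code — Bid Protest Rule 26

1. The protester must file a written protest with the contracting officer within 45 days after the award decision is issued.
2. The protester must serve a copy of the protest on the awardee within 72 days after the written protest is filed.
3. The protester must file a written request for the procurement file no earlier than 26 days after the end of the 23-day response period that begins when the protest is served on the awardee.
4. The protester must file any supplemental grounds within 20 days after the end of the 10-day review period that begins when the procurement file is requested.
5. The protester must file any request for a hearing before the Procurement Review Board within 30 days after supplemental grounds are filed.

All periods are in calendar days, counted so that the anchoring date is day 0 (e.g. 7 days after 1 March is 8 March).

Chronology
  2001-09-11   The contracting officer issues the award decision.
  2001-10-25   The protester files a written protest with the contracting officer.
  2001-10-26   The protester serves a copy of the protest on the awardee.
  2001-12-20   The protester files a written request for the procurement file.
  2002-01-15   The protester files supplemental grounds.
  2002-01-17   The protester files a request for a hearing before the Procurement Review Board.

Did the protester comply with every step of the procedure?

Step 1: 45 days after 2001-09-11 (when the award decision is issued) is 2001-10-26; 2001-10-25 is within that limit.
Step 2: 72 days after 2001-10-25 (when the written protest is filed) is 2002-01-05; completed 2001-10-26, before the deadline.
Step 3: the earliest permitted date is 26 days after 2001-11-18 (end of the 23-day response period, which began when the protest is served on the awardee on 2001-10-26), i.e. 2001-12-14; 2001-12-20 is on or after that date.
Step 4: 20 days after 2001-12-30 (end of the 10-day review period, which began when the procurement file is requested on 2001-12-20) is 2002-01-19; completed 2002-01-15, before the deadline.
Step 5: 30 days after 2002-01-15 (when supplemental grounds are filed) is 2002-02-14; completed 2002-01-17, before the deadline.

Yes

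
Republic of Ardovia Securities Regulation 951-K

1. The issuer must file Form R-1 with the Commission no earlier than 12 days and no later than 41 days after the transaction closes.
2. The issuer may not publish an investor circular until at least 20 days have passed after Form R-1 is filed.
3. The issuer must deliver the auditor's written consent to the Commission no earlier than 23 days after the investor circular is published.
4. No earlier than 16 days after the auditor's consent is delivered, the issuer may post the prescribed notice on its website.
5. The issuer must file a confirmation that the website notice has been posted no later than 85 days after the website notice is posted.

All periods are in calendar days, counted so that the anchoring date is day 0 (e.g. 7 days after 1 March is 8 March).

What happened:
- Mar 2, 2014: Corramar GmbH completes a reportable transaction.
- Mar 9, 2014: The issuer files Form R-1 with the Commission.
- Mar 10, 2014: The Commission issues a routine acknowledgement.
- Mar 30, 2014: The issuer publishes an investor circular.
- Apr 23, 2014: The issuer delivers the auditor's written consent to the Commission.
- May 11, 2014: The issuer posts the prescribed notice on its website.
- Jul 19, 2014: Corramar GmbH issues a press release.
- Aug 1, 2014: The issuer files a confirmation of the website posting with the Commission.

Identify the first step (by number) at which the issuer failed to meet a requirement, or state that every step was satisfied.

Step 1: the window is 12–41 days after Mar 2, 2014 (when the transaction closes), so Mar 14, 2014 through Apr 12, 2014; done Mar 9, 2014 — 5 days before the window opened.

Step 1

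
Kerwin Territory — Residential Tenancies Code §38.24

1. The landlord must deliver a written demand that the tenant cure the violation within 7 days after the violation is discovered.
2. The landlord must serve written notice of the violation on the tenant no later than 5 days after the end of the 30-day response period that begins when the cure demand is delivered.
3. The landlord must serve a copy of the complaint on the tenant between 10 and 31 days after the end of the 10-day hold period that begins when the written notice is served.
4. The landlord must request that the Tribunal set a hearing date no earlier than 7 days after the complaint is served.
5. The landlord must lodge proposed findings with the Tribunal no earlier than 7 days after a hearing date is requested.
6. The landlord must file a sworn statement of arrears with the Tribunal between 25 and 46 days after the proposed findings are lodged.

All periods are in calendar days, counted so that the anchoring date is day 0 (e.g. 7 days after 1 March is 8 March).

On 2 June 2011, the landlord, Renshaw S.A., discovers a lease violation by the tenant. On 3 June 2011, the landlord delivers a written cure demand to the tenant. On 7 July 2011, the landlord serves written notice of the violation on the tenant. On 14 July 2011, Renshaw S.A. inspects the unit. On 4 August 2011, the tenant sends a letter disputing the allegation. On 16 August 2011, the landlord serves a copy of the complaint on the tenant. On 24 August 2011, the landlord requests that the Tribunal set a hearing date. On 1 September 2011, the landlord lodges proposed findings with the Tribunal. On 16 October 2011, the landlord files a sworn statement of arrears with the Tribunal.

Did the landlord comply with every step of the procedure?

Step 1 — counting 7 days from 2 June 2011 (when the violation is discovered) gives a deadline of 9 June 2011; done 3 June 2011 — timely.
Step 2 — counting 5 days from 3 July 2011 (end of the 30-day response period, which began when the cure demand is delivered on 3 June 2011) gives a deadline of 8 July 2011; 7 July 2011 is within that limit.
Step 3 — 10 and 31 days from 17 July 2011 (end of the 10-day hold period, which began when the written notice is served on 7 July 2011) are 27 July 2011 and 17 August 2011 respectively; 16 August 2011 falls inside that range.
Step 4 — must wait 7 days from 16 August 2011 (when the complaint is served), so not before 23 August 2011; done 24 August 2011, after the minimum wait.
Step 5 — must wait 7 days from 24 August 2011 (when a hearing date is requested), so not before 31 August 2011; 1 September 2011 is on or after that date.
Step 6 — 25 and 46 days from 1 September 2011 (when the proposed findings are lodged) are 26 September 2011 and 17 October 2011 respectively; done 16 October 2011, which is between those dates.

Yes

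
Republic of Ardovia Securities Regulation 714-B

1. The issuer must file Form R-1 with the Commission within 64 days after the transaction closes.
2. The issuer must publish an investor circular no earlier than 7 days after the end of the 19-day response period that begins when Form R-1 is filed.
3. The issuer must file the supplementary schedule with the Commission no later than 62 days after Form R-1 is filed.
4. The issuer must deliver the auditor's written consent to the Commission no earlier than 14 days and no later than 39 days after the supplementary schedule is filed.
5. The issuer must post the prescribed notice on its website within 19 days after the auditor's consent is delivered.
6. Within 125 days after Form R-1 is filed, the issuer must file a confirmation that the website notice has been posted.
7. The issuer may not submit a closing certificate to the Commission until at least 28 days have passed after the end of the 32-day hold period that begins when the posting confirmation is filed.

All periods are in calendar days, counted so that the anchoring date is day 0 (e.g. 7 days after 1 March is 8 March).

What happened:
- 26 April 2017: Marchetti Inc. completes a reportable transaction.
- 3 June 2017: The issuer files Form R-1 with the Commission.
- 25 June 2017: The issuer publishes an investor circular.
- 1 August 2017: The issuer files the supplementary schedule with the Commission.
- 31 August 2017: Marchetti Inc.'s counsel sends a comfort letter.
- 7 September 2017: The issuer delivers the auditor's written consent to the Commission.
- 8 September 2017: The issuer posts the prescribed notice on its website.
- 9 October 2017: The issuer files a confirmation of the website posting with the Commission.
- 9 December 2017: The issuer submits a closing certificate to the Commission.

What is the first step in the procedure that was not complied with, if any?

Step 2

(1) due by 26 April 2017 + 64 days = 29 June 2017; done 3 June 2017 — timely.
(2) permitted from 22 June 2017 + 7 days = 29 June 2017 onward; acted on 25 June 2017, 4 days prematurely.
That is the first point of non-compliance.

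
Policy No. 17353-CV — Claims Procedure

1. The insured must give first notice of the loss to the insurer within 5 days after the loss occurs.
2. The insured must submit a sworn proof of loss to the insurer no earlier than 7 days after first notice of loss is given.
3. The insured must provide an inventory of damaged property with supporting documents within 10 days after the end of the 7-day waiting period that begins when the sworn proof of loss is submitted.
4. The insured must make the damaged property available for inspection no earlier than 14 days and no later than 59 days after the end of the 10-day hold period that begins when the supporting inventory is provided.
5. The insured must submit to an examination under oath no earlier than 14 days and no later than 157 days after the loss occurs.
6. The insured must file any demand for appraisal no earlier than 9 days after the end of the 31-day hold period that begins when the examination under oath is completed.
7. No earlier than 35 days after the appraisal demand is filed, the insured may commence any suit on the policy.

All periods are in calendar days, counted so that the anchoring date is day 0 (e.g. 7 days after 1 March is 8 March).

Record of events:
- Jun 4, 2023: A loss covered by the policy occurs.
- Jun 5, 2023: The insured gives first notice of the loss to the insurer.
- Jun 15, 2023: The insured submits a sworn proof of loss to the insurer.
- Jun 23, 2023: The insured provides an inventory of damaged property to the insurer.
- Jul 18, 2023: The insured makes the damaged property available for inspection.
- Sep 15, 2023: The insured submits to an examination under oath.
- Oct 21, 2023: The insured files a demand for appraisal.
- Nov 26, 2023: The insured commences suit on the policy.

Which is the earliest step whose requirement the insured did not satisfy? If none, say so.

Step 6

Step 1: 5 days after Jun 4, 2023 (when the loss occurs) is Jun 9, 2023; done Jun 5, 2023 — timely.
Step 2: the earliest permitted date is 7 days after Jun 5, 2023 (when first notice of loss is given), i.e. Jun 12, 2023; done Jun 15, 2023, after the minimum wait.
Step 3: 10 days after Jun 22, 2023 (end of the 7-day waiting period, which began when the sworn proof of loss is submitted on Jun 15, 2023) is Jul 2, 2023; done Jun 23, 2023 — timely.
Step 4: the window is 14–59 days after Jul 3, 2023 (end of the 10-day hold period, which began when the supporting inventory is provided on Jun 23, 2023), so Jul 17, 2023 through Aug 31, 2023; done Jul 18, 2023, which is between those dates.
Step 5: the window is 14–157 days after Jun 4, 2023 (when the loss occurs), so Jun 18, 2023 through Nov 8, 2023; Sep 15, 2023 falls inside that range.
Step 6: the earliest permitted date is 9 days after Oct 16, 2023 (end of the 31-day hold period, which began when the examination under oath is completed on Sep 15, 2023), i.e. Oct 25, 2023; done Oct 21, 2023 — 4 days too early.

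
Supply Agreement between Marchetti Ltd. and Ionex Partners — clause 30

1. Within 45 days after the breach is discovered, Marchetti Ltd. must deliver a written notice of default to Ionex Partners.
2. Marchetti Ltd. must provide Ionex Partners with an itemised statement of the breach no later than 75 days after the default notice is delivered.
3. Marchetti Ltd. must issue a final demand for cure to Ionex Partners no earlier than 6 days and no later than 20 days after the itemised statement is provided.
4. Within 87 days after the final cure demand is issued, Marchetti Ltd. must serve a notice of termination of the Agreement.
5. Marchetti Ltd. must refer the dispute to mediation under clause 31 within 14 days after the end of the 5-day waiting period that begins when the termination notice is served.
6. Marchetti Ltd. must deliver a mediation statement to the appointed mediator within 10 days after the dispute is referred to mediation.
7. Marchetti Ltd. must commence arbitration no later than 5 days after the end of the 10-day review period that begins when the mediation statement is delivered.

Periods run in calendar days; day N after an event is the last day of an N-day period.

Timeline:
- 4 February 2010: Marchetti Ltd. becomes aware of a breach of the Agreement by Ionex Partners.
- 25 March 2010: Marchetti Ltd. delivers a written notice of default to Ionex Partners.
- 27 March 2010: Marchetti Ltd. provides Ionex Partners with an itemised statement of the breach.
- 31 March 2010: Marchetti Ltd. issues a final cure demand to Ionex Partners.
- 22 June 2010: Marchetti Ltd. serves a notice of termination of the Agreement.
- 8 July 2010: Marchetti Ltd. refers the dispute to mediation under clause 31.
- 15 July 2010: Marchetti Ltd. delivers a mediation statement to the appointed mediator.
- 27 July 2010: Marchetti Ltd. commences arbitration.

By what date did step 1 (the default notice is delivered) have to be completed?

Step 1 runs from 4 February 2010, when the breach is discovered. 45 days after 4 February 2010 is 21 March 2010.

21 March 2010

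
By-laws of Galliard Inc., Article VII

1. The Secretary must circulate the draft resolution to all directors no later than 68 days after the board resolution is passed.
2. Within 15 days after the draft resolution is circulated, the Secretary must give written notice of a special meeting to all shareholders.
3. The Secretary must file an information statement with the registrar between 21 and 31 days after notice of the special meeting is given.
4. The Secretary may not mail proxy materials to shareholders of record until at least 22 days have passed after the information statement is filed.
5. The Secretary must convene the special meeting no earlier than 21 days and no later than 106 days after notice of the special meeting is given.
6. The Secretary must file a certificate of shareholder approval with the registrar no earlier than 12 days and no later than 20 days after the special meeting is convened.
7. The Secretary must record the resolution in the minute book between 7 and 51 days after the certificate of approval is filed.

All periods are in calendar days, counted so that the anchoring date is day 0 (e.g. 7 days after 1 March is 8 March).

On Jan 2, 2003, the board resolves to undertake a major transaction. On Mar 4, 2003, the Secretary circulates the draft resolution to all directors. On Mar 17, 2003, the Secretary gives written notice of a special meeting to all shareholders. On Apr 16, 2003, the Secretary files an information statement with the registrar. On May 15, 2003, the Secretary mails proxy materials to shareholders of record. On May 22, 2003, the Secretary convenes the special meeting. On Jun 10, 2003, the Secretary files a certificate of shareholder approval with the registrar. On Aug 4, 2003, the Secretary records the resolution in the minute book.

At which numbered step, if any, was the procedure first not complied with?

Step 1 — counting 68 days from Jan 2, 2003 (when the board resolution is passed) gives a deadline of Mar 11, 2003; done Mar 4, 2003 — timely.
Step 2 — counting 15 days from Mar 4, 2003 (when the draft resolution is circulated) gives a deadline of Mar 19, 2003; Mar 17, 2003 is within that limit.
Step 3 — 21 and 31 days from Mar 17, 2003 (when notice of the special meeting is given) are Apr 7, 2003 and Apr 17, 2003 respectively; done Apr 16, 2003, which is between those dates.
Step 4 — must wait 22 days from Apr 16, 2003 (when the information statement is filed), so not before May 8, 2003; done May 15, 2003 — permitted.
Step 5 — 21 and 106 days from Mar 17, 2003 (when notice of the special meeting is given) are Apr 7, 2003 and Jul 1, 2003 respectively; done May 22, 2003 — within the window.
Step 6 — 12 and 20 days from May 22, 2003 (when the special meeting is convened) are Jun 3, 2003 and Jun 11, 2003 respectively; Jun 10, 2003 falls inside that range.
Step 7 — 7 and 51 days from Jun 10, 2003 (when the certificate of approval is filed) are Jun 17, 2003 and Jul 31, 2003 respectively; done Aug 4, 2003 — 4 days after the window closed.

Step 7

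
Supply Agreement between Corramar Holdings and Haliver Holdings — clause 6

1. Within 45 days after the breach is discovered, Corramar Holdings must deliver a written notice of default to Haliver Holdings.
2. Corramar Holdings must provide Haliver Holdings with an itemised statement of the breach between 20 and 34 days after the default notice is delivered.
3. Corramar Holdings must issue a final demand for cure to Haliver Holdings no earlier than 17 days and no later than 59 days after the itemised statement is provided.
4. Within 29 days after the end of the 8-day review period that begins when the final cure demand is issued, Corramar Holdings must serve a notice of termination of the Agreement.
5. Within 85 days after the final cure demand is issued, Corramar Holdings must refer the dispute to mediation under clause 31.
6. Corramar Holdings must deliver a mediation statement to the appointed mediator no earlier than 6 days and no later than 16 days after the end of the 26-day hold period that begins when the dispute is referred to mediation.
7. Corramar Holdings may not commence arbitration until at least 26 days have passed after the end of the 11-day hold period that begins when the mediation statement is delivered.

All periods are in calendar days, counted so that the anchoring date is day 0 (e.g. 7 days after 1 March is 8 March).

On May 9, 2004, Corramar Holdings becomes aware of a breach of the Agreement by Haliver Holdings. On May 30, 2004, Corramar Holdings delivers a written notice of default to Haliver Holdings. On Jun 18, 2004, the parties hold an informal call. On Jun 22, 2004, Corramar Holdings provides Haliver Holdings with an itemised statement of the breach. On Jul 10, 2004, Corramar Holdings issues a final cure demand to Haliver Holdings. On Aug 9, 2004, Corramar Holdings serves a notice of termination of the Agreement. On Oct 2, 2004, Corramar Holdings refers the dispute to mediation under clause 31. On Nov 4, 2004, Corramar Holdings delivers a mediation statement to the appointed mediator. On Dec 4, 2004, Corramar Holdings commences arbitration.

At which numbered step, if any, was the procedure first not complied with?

Step 7

(1) due by May 9, 2004 + 45 days = Jun 23, 2004; completed May 30, 2004, before the deadline.
(2) the permitted window runs from May 30, 2004 + 20 = Jun 19, 2004 to May 30, 2004 + 34 = Jul 3, 2004; done Jun 22, 2004 — within the window.
(3) the permitted window runs from Jun 22, 2004 + 17 = Jul 9, 2004 to Jun 22, 2004 + 59 = Aug 20, 2004; done Jul 10, 2004, which is between those dates.
(4) due by Jul 18, 2004 + 29 days = Aug 16, 2004; Aug 9, 2004 is within that limit.
(5) due by Jul 10, 2004 + 85 days = Oct 3, 2004; done Oct 2, 2004 — timely.
(6) the permitted window runs from Oct 28, 2004 + 6 = Nov 3, 2004 to Oct 28, 2004 + 16 = Nov 13, 2004; done Nov 4, 2004 — within the window.
(7) permitted from Nov 15, 2004 + 26 days = Dec 11, 2004 onward; Dec 4, 2004 is 7 days before the earliest permitted date.
The analysis stops there.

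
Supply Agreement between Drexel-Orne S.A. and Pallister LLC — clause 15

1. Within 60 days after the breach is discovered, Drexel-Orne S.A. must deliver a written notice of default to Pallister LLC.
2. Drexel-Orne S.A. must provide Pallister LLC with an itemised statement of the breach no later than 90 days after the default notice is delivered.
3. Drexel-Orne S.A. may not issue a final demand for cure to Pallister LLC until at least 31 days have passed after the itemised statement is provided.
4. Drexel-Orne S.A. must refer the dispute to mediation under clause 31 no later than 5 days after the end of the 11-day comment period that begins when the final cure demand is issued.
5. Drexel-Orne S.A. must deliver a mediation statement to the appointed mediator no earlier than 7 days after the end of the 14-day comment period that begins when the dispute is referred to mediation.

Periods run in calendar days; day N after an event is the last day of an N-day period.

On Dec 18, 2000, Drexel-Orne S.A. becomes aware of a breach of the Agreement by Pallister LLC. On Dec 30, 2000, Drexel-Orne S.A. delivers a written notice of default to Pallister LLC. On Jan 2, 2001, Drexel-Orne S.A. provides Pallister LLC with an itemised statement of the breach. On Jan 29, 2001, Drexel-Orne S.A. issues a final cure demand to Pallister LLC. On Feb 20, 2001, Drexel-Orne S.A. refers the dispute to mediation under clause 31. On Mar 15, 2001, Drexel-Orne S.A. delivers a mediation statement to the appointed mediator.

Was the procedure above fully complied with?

Step 1: 60 days after Dec 18, 2000 (when the breach is discovered) is Feb 16, 2001; completed Dec 30, 2000, before the deadline.
Step 2: 90 days after Dec 30, 2000 (when the default notice is delivered) is Mar 30, 2001; done Jan 2, 2001 — timely.
Step 3: the earliest permitted date is 31 days after Jan 2, 2001 (when the itemised statement is provided), i.e. Feb 2, 2001; done Jan 29, 2001 — 4 days too early.
The analysis stops there.

No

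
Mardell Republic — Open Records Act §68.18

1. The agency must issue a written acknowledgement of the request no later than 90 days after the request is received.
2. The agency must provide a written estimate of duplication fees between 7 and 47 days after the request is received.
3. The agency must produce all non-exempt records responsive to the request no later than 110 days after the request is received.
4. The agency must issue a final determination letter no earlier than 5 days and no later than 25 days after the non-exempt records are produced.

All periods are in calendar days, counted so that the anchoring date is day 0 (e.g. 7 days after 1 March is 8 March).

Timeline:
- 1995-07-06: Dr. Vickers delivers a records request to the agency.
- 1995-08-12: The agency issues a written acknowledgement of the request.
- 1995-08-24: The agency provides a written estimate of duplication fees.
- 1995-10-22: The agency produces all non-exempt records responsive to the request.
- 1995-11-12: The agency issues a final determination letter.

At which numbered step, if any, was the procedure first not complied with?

Step 2

Step 1: 90 days after 1995-07-06 (when the request is received) is 1995-10-04; done 1995-08-12 — timely.
Step 2: the window is 7–47 days after 1995-07-06 (when the request is received), so 1995-07-13 through 1995-08-22; done 1995-08-24 — 2 days after the window closed.
No need to go further; step 2 was not satisfied.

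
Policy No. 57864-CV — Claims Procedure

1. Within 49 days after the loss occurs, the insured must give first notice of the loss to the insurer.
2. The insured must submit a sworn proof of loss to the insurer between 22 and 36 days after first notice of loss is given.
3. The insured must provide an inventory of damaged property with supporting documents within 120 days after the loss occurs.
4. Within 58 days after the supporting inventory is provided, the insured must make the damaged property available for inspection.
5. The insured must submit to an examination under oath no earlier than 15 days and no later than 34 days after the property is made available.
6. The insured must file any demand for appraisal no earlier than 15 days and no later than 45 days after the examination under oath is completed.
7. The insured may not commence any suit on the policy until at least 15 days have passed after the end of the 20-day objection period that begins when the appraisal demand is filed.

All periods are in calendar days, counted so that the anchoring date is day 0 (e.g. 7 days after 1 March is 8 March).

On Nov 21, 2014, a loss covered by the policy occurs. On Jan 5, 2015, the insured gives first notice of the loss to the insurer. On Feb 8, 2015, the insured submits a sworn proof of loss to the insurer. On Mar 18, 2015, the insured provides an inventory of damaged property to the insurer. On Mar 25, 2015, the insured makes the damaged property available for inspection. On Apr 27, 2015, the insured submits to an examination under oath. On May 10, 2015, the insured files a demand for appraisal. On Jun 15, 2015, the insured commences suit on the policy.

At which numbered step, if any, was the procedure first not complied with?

Step 6

Step 1: 49 days after Nov 21, 2014 (when the loss occurs) is Jan 9, 2015; done Jan 5, 2015 — timely.
Step 2: the window is 22–36 days after Jan 5, 2015 (when first notice of loss is given), so Jan 27, 2015 through Feb 10, 2015; done Feb 8, 2015, which is between those dates.
Step 3: 120 days after Nov 21, 2014 (when the loss occurs) is Mar 21, 2015; completed Mar 18, 2015, before the deadline.
Step 4: 58 days after Mar 18, 2015 (when the supporting inventory is provided) is May 15, 2015; Mar 25, 2015 is within that limit.
Step 5: the window is 15–34 days after Mar 25, 2015 (when the property is made available), so Apr 9, 2015 through Apr 28, 2015; Apr 27, 2015 falls inside that range.
Step 6: the window is 15–45 days after Apr 27, 2015 (when the examination under oath is completed), so May 12, 2015 through Jun 11, 2015; May 10, 2015 is 2 days too early.
Later steps need not be reached.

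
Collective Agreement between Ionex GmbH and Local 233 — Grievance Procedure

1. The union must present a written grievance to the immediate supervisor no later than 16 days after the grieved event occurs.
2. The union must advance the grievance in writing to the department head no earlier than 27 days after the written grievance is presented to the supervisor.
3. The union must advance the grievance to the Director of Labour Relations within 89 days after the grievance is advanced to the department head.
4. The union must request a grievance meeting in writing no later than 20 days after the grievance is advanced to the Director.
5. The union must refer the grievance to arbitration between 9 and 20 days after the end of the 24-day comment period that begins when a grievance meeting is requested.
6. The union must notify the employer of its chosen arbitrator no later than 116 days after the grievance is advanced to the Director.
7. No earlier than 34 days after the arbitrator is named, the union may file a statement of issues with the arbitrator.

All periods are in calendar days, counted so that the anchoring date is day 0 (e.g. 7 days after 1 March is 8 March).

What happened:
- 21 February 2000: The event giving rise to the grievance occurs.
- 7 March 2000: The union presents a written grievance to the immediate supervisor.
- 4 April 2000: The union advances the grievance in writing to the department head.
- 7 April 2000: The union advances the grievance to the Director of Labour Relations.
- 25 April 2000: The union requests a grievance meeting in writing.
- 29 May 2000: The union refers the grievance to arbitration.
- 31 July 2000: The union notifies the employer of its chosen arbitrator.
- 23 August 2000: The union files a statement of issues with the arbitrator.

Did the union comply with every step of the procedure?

No

Step 1 — counting 16 days from 21 February 2000 (when the grieved event occurs) gives a deadline of 8 March 2000; 7 March 2000 is within that limit.
Step 2 — must wait 27 days from 7 March 2000 (when the written grievance is presented to the supervisor), so not before 3 April 2000; 4 April 2000 is on or after that date.
Step 3 — counting 89 days from 4 April 2000 (when the grievance is advanced to the department head) gives a deadline of 2 July 2000; done 7 April 2000 — timely.
Step 4 — counting 20 days from 7 April 2000 (when the grievance is advanced to the Director) gives a deadline of 27 April 2000; done 25 April 2000 — timely.
Step 5 — 9 and 20 days from 19 May 2000 (end of the 24-day comment period, which began when a grievance meeting is requested on 25 April 2000) are 28 May 2000 and 8 June 2000 respectively; done 29 May 2000 — within the window.
Step 6 — counting 116 days from 7 April 2000 (when the grievance is advanced to the Director) gives a deadline of 1 August 2000; done 31 July 2000 — timely.
Step 7 — must wait 34 days from 31 July 2000 (when the arbitrator is named), so not before 3 September 2000; acted on 23 August 2000, 11 days prematurely.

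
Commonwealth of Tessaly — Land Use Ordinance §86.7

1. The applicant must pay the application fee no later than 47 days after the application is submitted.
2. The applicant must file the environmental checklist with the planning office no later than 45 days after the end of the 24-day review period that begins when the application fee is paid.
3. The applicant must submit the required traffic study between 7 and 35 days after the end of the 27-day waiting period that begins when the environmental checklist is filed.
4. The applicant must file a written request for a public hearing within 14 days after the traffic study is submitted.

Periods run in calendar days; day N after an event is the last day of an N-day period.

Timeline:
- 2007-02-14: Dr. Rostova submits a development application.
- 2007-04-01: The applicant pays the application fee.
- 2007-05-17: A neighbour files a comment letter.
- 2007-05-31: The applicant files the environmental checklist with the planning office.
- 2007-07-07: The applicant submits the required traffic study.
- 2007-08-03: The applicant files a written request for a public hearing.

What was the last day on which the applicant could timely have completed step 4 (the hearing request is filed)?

Step 4 runs from 2007-07-07, when the traffic study is submitted. 14 days after 2007-07-07 is 2007-07-21.

2007-07-21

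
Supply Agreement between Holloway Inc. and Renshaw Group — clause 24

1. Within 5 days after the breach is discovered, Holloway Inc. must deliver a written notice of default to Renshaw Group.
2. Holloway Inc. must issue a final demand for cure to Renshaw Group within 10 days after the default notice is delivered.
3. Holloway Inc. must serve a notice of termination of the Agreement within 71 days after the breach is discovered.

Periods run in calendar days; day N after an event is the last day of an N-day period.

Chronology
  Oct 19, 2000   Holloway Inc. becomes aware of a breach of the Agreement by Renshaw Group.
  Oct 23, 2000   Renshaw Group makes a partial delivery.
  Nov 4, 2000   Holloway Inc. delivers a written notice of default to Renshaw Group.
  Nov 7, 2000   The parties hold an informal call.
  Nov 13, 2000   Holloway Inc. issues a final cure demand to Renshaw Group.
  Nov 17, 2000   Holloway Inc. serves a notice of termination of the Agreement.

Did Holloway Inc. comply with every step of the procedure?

Step 1: 5 days after Oct 19, 2000 (when the breach is discovered) is Oct 24, 2000; done Nov 4, 2000 — 11 days late.

No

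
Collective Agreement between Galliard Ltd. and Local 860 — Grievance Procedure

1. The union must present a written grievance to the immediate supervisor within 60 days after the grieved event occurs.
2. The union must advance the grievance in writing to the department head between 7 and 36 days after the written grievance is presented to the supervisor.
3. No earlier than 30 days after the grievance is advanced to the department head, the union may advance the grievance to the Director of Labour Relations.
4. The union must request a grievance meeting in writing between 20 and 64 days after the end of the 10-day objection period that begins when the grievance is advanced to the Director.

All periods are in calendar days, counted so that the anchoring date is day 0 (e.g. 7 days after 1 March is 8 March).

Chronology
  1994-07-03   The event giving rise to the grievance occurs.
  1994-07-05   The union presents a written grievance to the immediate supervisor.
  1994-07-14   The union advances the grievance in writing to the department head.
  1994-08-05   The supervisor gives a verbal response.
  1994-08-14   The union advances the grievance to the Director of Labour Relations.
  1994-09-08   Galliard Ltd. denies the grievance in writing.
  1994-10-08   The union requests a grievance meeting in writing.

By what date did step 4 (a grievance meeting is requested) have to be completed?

The grievance is advanced to the Director on 1994-08-14; the 10-day objection period therefore ends 1994-08-24, and step 4 runs from that date. The window is 20–64 days after 1994-08-24; it closes on 1994-10-27.

1994-10-27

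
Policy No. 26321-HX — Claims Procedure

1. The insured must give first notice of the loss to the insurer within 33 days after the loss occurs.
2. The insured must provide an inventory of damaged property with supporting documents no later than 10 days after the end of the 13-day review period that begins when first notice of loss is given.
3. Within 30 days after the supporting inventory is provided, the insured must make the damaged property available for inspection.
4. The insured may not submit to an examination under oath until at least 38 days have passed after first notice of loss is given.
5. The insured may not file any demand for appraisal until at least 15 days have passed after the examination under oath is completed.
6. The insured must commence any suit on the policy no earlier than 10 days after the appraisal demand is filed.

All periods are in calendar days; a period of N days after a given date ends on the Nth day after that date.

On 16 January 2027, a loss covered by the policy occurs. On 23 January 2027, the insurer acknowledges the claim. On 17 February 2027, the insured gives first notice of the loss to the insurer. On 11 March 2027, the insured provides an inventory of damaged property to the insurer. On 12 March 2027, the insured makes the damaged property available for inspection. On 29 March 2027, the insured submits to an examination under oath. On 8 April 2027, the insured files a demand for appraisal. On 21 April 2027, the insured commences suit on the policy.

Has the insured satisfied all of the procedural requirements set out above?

(1) due by 16 January 2027 + 33 days = 18 February 2027; completed 17 February 2027, before the deadline.
(2) due by 2 March 2027 + 10 days = 12 March 2027; 11 March 2027 is within that limit.
(3) due by 11 March 2027 + 30 days = 10 April 2027; done 12 March 2027 — timely.
(4) permitted from 17 February 2027 + 38 days = 27 March 2027 onward; done 29 March 2027 — permitted.
(5) permitted from 29 March 2027 + 15 days = 13 April 2027 onward; 8 April 2027 is 5 days before the earliest permitted date.

No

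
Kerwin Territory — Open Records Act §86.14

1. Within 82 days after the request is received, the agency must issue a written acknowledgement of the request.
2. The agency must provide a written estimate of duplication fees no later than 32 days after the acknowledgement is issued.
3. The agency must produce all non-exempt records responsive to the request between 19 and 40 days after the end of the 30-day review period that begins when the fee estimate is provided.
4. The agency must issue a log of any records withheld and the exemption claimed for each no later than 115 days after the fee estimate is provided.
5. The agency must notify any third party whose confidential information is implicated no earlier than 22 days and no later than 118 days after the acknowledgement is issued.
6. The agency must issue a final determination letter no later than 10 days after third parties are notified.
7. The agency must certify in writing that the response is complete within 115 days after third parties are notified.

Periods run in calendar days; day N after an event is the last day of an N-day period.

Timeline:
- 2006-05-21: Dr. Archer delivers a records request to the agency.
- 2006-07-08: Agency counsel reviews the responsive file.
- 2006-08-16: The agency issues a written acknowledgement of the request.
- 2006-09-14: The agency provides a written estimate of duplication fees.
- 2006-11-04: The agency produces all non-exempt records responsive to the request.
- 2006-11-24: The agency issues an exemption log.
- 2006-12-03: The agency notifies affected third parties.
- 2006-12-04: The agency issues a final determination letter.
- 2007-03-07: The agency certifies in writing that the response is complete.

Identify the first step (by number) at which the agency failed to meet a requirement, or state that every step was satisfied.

Step 1: 82 days after 2006-05-21 (when the request is received) is 2006-08-11; done 2006-08-16 — 5 days late.

Step 1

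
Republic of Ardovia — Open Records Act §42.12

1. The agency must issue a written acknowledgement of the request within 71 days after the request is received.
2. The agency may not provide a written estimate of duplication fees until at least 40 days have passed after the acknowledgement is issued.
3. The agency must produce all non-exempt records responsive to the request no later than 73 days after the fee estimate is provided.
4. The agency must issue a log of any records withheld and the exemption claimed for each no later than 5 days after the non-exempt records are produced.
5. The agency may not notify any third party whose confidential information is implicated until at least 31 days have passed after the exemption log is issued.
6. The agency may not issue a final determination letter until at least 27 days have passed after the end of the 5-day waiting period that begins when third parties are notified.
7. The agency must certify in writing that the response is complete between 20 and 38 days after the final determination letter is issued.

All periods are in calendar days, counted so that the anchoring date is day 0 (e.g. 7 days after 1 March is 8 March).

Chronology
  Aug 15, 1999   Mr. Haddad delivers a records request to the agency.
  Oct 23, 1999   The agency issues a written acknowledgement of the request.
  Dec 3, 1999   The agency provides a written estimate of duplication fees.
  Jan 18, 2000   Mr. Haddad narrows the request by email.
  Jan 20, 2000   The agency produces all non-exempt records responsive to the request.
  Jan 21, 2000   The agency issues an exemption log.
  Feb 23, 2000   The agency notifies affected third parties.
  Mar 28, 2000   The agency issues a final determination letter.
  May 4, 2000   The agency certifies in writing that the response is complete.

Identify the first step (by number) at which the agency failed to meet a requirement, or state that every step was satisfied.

None — every step was satisfied

Step 1: 71 days after Aug 15, 1999 (when the request is received) is Oct 25, 1999; done Oct 23, 1999 — timely.
Step 2: the earliest permitted date is 40 days after Oct 23, 1999 (when the acknowledgement is issued), i.e. Dec 2, 1999; done Dec 3, 1999 — permitted.
Step 3: 73 days after Dec 3, 1999 (when the fee estimate is provided) is Feb 14, 2000; completed Jan 20, 2000, before the deadline.
Step 4: 5 days after Jan 20, 2000 (when the non-exempt records are produced) is Jan 25, 2000; Jan 21, 2000 is within that limit.
Step 5: the earliest permitted date is 31 days after Jan 21, 2000 (when the exemption log is issued), i.e. Feb 21, 2000; done Feb 23, 2000 — permitted.
Step 6: the earliest permitted date is 27 days after Feb 28, 2000 (end of the 5-day waiting period, which began when third parties are notified on Feb 23, 2000), i.e. Mar 26, 2000; done Mar 28, 2000 — permitted.
Step 7: the window is 20–38 days after Mar 28, 2000 (when the final determination letter is issued), so Apr 17, 2000 through May 5, 2000; done May 4, 2000 — within the window.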